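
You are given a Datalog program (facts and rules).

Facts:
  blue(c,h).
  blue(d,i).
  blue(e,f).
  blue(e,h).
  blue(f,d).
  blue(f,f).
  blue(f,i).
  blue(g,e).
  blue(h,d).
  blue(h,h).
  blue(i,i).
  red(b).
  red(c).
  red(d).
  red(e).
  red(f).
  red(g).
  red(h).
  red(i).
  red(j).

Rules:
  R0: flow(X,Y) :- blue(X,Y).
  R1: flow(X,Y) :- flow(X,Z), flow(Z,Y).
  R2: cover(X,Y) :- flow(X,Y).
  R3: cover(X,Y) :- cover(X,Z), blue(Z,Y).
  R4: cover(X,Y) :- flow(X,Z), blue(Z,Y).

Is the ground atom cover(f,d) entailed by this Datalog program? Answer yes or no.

yes

round 1: derive flow(c,h) via R0 from blue(c,h)
round 1: derive flow(d,i) via R0 from blue(d,i)
round 1: derive flow(e,f) via R0 from blue(e,f)
round 1: derive flow(e,h) via R0 from blue(e,h)
round 1: derive flow(f,d) via R0 from blue(f,d)
round 1: derive flow(f,f) via R0 from blue(f,f)
round 1: derive flow(f,i) via R0 from blue(f,i)
round 1: derive flow(g,e) via R0 from blue(g,e)
round 1: derive flow(h,d) via R0 from blue(h,d)
round 1: derive flow(h,h) via R0 from blue(h,h)
round 1: derive flow(i,i) via R0 from blue(i,i)
round 2: derive flow(c,d) via R1 from flow(c,h), flow(h,d)
round 2: derive flow(e,d) via R1 from flow(e,f), flow(f,d)
round 2: derive flow(e,i) via R1 from flow(e,f), flow(f,i)
round 2: derive flow(g,f) via R1 from flow(g,e), flow(e,f)
round 2: derive flow(g,h) via R1 from flow(g,e), flow(e,h)
round 2: derive flow(h,i) via R1 from flow(h,d), flow(d,i)
round 2: derive cover(c,h) via R2 from flow(c,h)
round 2: derive cover(d,i) via R2 from flow(d,i)
round 2: derive cover(e,f) via R2 from flow(e,f)
round 2: derive cover(e,h) via R2 from flow(e,h)
round 2: derive cover(f,d) via R2 from flow(f,d)
round 2: derive cover(f,f) via R2 from flow(f,f)
round 2: derive cover(f,i) via R2 from flow(f,i)
round 2: derive cover(g,e) via R2 from flow(g,e)
round 2: derive cover(h,d) via R2 from flow(h,d)
round 2: derive cover(h,h) via R2 from flow(h,h)
round 2: derive cover(i,i) via R2 from flow(i,i)
round 2: derive cover(c,d) via R4 from flow(c,h), blue(h,d)
round 2: derive cover(e,d) via R4 from flow(e,f), blue(f,d)
round 2: derive cover(e,i) via R4 from flow(e,f), blue(f,i)
round 2: derive cover(g,f) via R4 from flow(g,e), blue(e,f)
round 2: derive cover(g,h) via R4 from flow(g,e), blue(e,h)
round 2: derive cover(h,i) via R4 from flow(h,d), blue(d,i)
round 3: derive flow(c,i) via R1 from flow(c,d), flow(d,i)
round 3: derive flow(g,d) via R1 from flow(g,e), flow(e,d)
round 3: derive flow(g,i) via R1 from flow(g,e), flow(e,i)
round 3: derive cover(c,i) via R3 from cover(c,d), blue(d,i)
round 3: derive cover(g,d) via R3 from cover(g,f), blue(f,d)
round 3: derive cover(g,i) via R3 from cover(g,f), blue(f,i)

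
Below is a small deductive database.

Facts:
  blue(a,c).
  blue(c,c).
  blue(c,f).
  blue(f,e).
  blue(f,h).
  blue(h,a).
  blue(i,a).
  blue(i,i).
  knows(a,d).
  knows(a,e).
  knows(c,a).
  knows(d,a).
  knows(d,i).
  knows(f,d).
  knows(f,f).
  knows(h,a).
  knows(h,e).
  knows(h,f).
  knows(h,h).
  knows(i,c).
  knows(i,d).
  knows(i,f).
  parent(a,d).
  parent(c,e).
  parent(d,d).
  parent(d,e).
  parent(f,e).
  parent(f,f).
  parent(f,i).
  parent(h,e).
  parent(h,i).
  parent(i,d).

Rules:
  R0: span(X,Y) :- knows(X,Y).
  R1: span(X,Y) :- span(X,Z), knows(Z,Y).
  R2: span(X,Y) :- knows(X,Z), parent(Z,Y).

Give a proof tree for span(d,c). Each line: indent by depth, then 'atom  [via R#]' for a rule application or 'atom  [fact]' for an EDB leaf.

round 1: derive span(a,d) via R0 from knows(a,d)
round 1: derive span(a,e) via R0 from knows(a,e)
round 1: derive span(c,a) via R0 from knows(c,a)
round 1: derive span(d,a) via R0 from knows(d,a)
round 1: derive span(d,i) via R0 from knows(d,i)
round 1: derive span(f,d) via R0 from knows(f,d)
round 1: derive span(f,f) via R0 from knows(f,f)
round 1: derive span(h,a) via R0 from knows(h,a)
round 1: derive span(h,e) via R0 from knows(h,e)
round 1: derive span(h,f) via R0 from knows(h,f)
round 1: derive span(h,h) via R0 from knows(h,h)
round 1: derive span(i,c) via R0 from knows(i,c)
round 1: derive span(i,d) via R0 from knows(i,d)
round 1: derive span(i,f) via R0 from knows(i,f)
round 1: derive span(c,d) via R2 from knows(c,a), parent(a,d)
round 1: derive span(d,d) via R2 from knows(d,a), parent(a,d)
round 1: derive span(f,e) via R2 from knows(f,d), parent(d,e)
round 1: derive span(f,i) via R2 from knows(f,f), parent(f,i)
round 1: derive span(h,d) via R2 from knows(h,a), parent(a,d)
round 1: derive span(h,i) via R2 from knows(h,f), parent(f,i)
round 1: derive span(i,e) via R2 from knows(i,c), parent(c,e)
round 1: derive span(i,i) via R2 from knows(i,f), parent(f,i)
round 2: derive span(a,a) via R1 from span(a,d), knows(d,a)
round 2: derive span(a,i) via R1 from span(a,d), knows(d,i)
round 2: derive span(c,e) via R1 from span(c,a), knows(a,e)
round 2: derive span(c,i) via R1 from span(c,d), knows(d,i)
round 2: derive span(d,c) via R1 from span(d,i), knows(i,c)
round 2: derive span(d,e) via R1 from span(d,a), knows(a,e)
round 2: derive span(d,f) via R1 from span(d,i), knows(i,f)
round 2: derive span(f,a) via R1 from span(f,d), knows(d,a)
round 2: derive span(f,c) via R1 from span(f,i), knows(i,c)
round 2: derive span(h,c) via R1 from span(h,i), knows(i,c)
round 2: derive span(i,a) via R1 from span(i,c), knows(c,a)
round 3: derive span(a,c) via R1 from span(a,i), knows(i,c)
round 3: derive span(a,f) via R1 from span(a,i), knows(i,f)
round 3: derive span(c,c) via R1 from span(c,i), knows(i,c)
round 3: derive span(c,f) via R1 from span(c,i), knows(i,f)

span(d,c)  [via R1]
  span(d,i)  [via R0]
    knows(d,i)  [fact]
  knows(i,c)  [fact]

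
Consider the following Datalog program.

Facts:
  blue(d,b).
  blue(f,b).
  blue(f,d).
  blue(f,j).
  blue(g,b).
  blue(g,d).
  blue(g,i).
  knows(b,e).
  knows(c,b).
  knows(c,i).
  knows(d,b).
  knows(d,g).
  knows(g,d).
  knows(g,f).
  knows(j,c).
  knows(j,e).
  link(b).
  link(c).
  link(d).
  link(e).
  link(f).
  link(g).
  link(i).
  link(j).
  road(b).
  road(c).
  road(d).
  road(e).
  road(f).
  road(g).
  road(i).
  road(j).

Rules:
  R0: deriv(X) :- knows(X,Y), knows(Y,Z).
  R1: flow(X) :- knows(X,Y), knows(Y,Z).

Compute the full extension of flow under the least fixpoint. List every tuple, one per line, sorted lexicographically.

round 1: derive flow(c) via R1 from knows(c,b), knows(b,e)
round 1: derive flow(d) via R1 from knows(d,b), knows(b,e)
round 1: derive flow(g) via R1 from knows(g,d), knows(d,b)
round 1: derive flow(j) via R1 from knows(j,c), knows(c,b)

flow(c)
flow(d)
flow(g)
flow(j)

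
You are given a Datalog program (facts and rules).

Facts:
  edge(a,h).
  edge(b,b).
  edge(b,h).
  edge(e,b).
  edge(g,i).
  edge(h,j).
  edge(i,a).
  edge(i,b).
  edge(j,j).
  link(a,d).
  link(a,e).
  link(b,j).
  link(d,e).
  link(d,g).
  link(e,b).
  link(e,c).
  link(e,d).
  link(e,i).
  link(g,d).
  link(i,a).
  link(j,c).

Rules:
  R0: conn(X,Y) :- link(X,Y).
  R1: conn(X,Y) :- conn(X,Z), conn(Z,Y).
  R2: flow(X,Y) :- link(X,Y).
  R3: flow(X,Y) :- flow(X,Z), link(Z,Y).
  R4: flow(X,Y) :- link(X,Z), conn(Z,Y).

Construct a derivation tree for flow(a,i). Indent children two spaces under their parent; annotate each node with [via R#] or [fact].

flow(a,i)  [via R3]
  flow(a,e)  [via R2]
    link(a,e)  [fact]
  link(e,i)  [fact]

round 1: derive conn(a,d) via R0 from link(a,d)
round 1: derive conn(a,e) via R0 from link(a,e)
round 1: derive conn(b,j) via R0 from link(b,j)
round 1: derive conn(d,e) via R0 from link(d,e)
round 1: derive conn(d,g) via R0 from link(d,g)
round 1: derive conn(e,b) via R0 from link(e,b)
round 1: derive conn(e,c) via R0 from link(e,c)
round 1: derive conn(e,d) via R0 from link(e,d)
round 1: derive conn(e,i) via R0 from link(e,i)
round 1: derive conn(g,d) via R0 from link(g,d)
round 1: derive conn(i,a) via R0 from link(i,a)
round 1: derive conn(j,c) via R0 from link(j,c)
round 1: derive flow(a,d) via R2 from link(a,d)
round 1: derive flow(a,e) via R2 from link(a,e)
round 1: derive flow(b,j) via R2 from link(b,j)
round 1: derive flow(d,e) via R2 from link(d,e)
round 1: derive flow(d,g) via R2 from link(d,g)
round 1: derive flow(e,b) via R2 from link(e,b)
round 1: derive flow(e,c) via R2 from link(e,c)
round 1: derive flow(e,d) via R2 from link(e,d)
round 1: derive flow(e,i) via R2 from link(e,i)
round 1: derive flow(g,d) via R2 from link(g,d)
round 1: derive flow(i,a) via R2 from link(i,a)
round 1: derive flow(j,c) via R2 from link(j,c)
round 2: derive conn(a,b) via R1 from conn(a,e), conn(e,b)
round 2: derive conn(a,c) via R1 from conn(a,e), conn(e,c)
round 2: derive conn(a,g) via R1 from conn(a,d), conn(d,g)
round 2: derive conn(a,i) via R1 from conn(a,e), conn(e,i)
round 2: derive conn(b,c) via R1 from conn(b,j), conn(j,c)
round 2: derive conn(d,b) via R1 from conn(d,e), conn(e,b)
round 2: derive conn(d,c) via R1 from conn(d,e), conn(e,c)
round 2: derive conn(d,d) via R1 from conn(d,e), conn(e,d)
round 2: derive conn(d,i) via R1 from conn(d,e), conn(e,i)
round 2: derive conn(e,a) via R1 from conn(e,i), conn(i,a)
round 2: derive conn(e,e) via R1 from conn(e,d), conn(d,e)
round 2: derive conn(e,g) via R1 from conn(e,d), conn(d,g)
round 2: derive conn(e,j) via R1 from conn(e,b), conn(b,j)
round 2: derive conn(g,e) via R1 from conn(g,d), conn(d,e)
round 2: derive conn(g,g) via R1 from conn(g,d), conn(d,g)
round 2: derive conn(i,d) via R1 from conn(i,a), conn(a,d)
round 2: derive conn(i,e) via R1 from conn(i,a), conn(a,e)
round 2: derive flow(a,b) via R3 from flow(a,e), link(e,b)
round 2: derive flow(a,c) via R3 from flow(a,e), link(e,c)
round 2: derive flow(a,g) via R3 from flow(a,d), link(d,g)
round 2: derive flow(a,i) via R3 from flow(a,e), link(e,i)
round 2: derive flow(b,c) via R3 from flow(b,j), link(j,c)
round 2: derive flow(d,b) via R3 from flow(d,e), link(e,b)
round 2: derive flow(d,c) via R3 from flow(d,e), link(e,c)
round 2: derive flow(d,d) via R3 from flow(d,e), link(e,d)
round 2: derive flow(d,i) via R3 from flow(d,e), link(e,i)
round 2: derive flow(e,a) via R3 from flow(e,i), link(i,a)
round 2: derive flow(e,e) via R3 from flow(e,d), link(d,e)
round 2: derive flow(e,g) via R3 from flow(e,d), link(d,g)
round 2: derive flow(e,j) via R3 from flow(e,b), link(b,j)
round 2: derive flow(g,e) via R3 from flow(g,d), link(d,e)
round 2: derive flow(g,g) via R3 from flow(g,d), link(d,g)
round 2: derive flow(i,d) via R3 from flow(i,a), link(a,d)
round 2: derive flow(i,e) via R3 from flow(i,a), link(a,e)
round 3: derive conn(a,a) via R1 from conn(a,e), conn(e,a)
round 3: derive conn(a,j) via R1 from conn(a,b), conn(b,j)
round 3: derive conn(d,a) via R1 from conn(d,e), conn(e,a)
round 3: derive conn(d,j) via R1 from conn(d,b), conn(b,j)
round 3: derive conn(g,a) via R1 from conn(g,e), conn(e,a)
round 3: derive conn(g,b) via R1 from conn(g,d), conn(d,b)
round 3: derive conn(g,c) via R1 from conn(g,d), conn(d,c)
round 3: derive conn(g,i) via R1 from conn(g,d), conn(d,i)
round 3: derive conn(g,j) via R1 from conn(g,e), conn(e,j)
round 3: derive conn(i,b) via R1 from conn(i,a), conn(a,b)
round 3: derive conn(i,c) via R1 from conn(i,a), conn(a,c)
round 3: derive conn(i,g) via R1 from conn(i,a), conn(a,g)
round 3: derive conn(i,i) via R1 from conn(i,a), conn(a,i)
round 3: derive conn(i,j) via R1 from conn(i,e), conn(e,j)
round 3: derive flow(a,a) via R3 from flow(a,i), link(i,a)
round 3: derive flow(a,j) via R3 from flow(a,b), link(b,j)
round 3: derive flow(d,a) via R3 from flow(d,i), link(i,a)
round 3: derive flow(d,j) via R3 from flow(d,b), link(b,j)
round 3: derive flow(g,b) via R3 from flow(g,e), link(e,b)
round 3: derive flow(g,c) via R3 from flow(g,e), link(e,c)
round 3: derive flow(g,i) via R3 from flow(g,e), link(e,i)
round 3: derive flow(i,b) via R3 from flow(i,e), link(e,b)
round 3: derive flow(i,c) via R3 from flow(i,e), link(e,c)
round 3: derive flow(i,g) via R3 from flow(i,d), link(d,g)
round 3: derive flow(i,i) via R3 from flow(i,e), link(e,i)
round 4: derive flow(g,a) via R3 from flow(g,i), link(i,a)
round 4: derive flow(g,j) via R3 from flow(g,b), link(b,j)
round 4: derive flow(i,j) via R3 from flow(i,b), link(b,j)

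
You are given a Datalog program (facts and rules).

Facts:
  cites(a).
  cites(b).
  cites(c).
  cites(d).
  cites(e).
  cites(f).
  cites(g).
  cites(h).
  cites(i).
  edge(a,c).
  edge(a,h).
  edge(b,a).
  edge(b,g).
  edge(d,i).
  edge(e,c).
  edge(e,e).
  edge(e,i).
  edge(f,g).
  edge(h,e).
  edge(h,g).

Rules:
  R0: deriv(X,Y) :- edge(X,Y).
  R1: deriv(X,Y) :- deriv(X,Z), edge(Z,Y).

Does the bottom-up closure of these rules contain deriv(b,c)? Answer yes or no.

round 1: derive deriv(a,c) via R0 from edge(a,c)
round 1: derive deriv(a,h) via R0 from edge(a,h)
round 1: derive deriv(b,a) via R0 from edge(b,a)
round 1: derive deriv(b,g) via R0 from edge(b,g)
round 1: derive deriv(d,i) via R0 from edge(d,i)
round 1: derive deriv(e,c) via R0 from edge(e,c)
round 1: derive deriv(e,e) via R0 from edge(e,e)
round 1: derive deriv(e,i) via R0 from edge(e,i)
round 1: derive deriv(f,g) via R0 from edge(f,g)
round 1: derive deriv(h,e) via R0 from edge(h,e)
round 1: derive deriv(h,g) via R0 from edge(h,g)
round 2: derive deriv(a,e) via R1 from deriv(a,h), edge(h,e)
round 2: derive deriv(a,g) via R1 from deriv(a,h), edge(h,g)
round 2: derive deriv(b,c) via R1 from deriv(b,a), edge(a,c)
round 2: derive deriv(b,h) via R1 from deriv(b,a), edge(a,h)
round 2: derive deriv(h,c) via R1 from deriv(h,e), edge(e,c)
round 2: derive deriv(h,i) via R1 from deriv(h,e), edge(e,i)
round 3: derive deriv(a,i) via R1 from deriv(a,e), edge(e,i)
round 3: derive deriv(b,e) via R1 from deriv(b,h), edge(h,e)
round 4: derive deriv(b,i) via R1 from deriv(b,e), edge(e,i)

yes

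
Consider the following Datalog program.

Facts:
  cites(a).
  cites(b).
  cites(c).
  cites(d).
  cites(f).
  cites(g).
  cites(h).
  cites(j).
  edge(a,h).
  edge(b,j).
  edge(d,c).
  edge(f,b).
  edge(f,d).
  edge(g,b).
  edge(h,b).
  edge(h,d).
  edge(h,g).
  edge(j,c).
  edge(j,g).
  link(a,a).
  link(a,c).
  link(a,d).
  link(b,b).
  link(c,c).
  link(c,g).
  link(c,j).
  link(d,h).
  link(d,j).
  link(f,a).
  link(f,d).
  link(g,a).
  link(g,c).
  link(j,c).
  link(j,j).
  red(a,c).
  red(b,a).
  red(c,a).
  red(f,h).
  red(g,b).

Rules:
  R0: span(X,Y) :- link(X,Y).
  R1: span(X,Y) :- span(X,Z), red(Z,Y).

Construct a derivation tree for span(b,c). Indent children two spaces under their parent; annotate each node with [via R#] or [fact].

round 1: derive span(a,a) via R0 from link(a,a)
round 1: derive span(a,c) via R0 from link(a,c)
round 1: derive span(a,d) via R0 from link(a,d)
round 1: derive span(b,b) via R0 from link(b,b)
round 1: derive span(c,c) via R0 from link(c,c)
round 1: derive span(c,g) via R0 from link(c,g)
round 1: derive span(c,j) via R0 from link(c,j)
round 1: derive span(d,h) via R0 from link(d,h)
round 1: derive span(d,j) via R0 from link(d,j)
round 1: derive span(f,a) via R0 from link(f,a)
round 1: derive span(f,d) via R0 from link(f,d)
round 1: derive span(g,a) via R0 from link(g,a)
round 1: derive span(g,c) via R0 from link(g,c)
round 1: derive span(j,c) via R0 from link(j,c)
round 1: derive span(j,j) via R0 from link(j,j)
round 2: derive span(b,a) via R1 from span(b,b), red(b,a)
round 2: derive span(c,a) via R1 from span(c,c), red(c,a)
round 2: derive span(c,b) via R1 from span(c,g), red(g,b)
round 2: derive span(f,c) via R1 from span(f,a), red(a,c)
round 2: derive span(j,a) via R1 from span(j,c), red(c,a)
round 3: derive span(b,c) via R1 from span(b,a), red(a,c)

span(b,c)  [via R1]
  span(b,a)  [via R1]
    span(b,b)  [via R0]
      link(b,b)  [fact]
    red(b,a)  [fact]
  red(a,c)  [fact]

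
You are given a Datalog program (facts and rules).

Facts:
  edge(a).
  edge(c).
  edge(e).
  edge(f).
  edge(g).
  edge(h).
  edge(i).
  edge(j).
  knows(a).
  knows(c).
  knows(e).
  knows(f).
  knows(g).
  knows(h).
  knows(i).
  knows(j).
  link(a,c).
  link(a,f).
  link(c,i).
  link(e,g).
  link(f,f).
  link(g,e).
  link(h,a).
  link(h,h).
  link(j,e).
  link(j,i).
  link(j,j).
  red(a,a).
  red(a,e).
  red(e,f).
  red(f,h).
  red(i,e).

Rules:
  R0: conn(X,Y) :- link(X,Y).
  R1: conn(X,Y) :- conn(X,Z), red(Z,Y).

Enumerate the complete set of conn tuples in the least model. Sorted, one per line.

round 1: derive conn(a,c) via R0 from link(a,c)
round 1: derive conn(a,f) via R0 from link(a,f)
round 1: derive conn(c,i) via R0 from link(c,i)
round 1: derive conn(e,g) via R0 from link(e,g)
round 1: derive conn(f,f) via R0 from link(f,f)
round 1: derive conn(g,e) via R0 from link(g,e)
round 1: derive conn(h,a) via R0 from link(h,a)
round 1: derive conn(h,h) via R0 from link(h,h)
round 1: derive conn(j,e) via R0 from link(j,e)
round 1: derive conn(j,i) via R0 from link(j,i)
round 1: derive conn(j,j) via R0 from link(j,j)
round 2: derive conn(a,h) via R1 from conn(a,f), red(f,h)
round 2: derive conn(c,e) via R1 from conn(c,i), red(i,e)
round 2: derive conn(f,h) via R1 from conn(f,f), red(f,h)
round 2: derive conn(g,f) via R1 from conn(g,e), red(e,f)
round 2: derive conn(h,e) via R1 from conn(h,a), red(a,e)
round 2: derive conn(j,f) via R1 from conn(j,e), red(e,f)
round 3: derive conn(c,f) via R1 from conn(c,e), red(e,f)
round 3: derive conn(g,h) via R1 from conn(g,f), red(f,h)
round 3: derive conn(h,f) via R1 from conn(h,e), red(e,f)
round 3: derive conn(j,h) via R1 from conn(j,f), red(f,h)
round 4: derive conn(c,h) via R1 from conn(c,f), red(f,h)

conn(a,c)
conn(a,f)
conn(a,h)
conn(c,e)
conn(c,f)
conn(c,h)
conn(c,i)
conn(e,g)
conn(f,f)
conn(f,h)
conn(g,e)
conn(g,f)
conn(g,h)
conn(h,a)
conn(h,e)
conn(h,f)
conn(h,h)
conn(j,e)
conn(j,f)
conn(j,h)
conn(j,i)
conn(j,j)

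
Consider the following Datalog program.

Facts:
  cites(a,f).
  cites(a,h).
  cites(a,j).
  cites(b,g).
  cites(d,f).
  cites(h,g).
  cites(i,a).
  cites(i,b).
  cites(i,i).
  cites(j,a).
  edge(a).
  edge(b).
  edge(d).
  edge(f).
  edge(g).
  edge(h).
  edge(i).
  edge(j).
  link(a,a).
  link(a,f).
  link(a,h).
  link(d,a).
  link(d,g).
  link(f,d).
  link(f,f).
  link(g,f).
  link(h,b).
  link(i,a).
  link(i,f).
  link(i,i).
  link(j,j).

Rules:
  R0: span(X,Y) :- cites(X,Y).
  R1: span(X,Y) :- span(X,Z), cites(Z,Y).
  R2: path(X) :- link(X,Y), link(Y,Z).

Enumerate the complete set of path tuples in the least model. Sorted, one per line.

path(a)
path(d)
path(f)
path(g)
path(i)
path(j)

round 1: derive path(a) via R2 from link(a,a), link(a,a)
round 1: derive path(d) via R2 from link(d,a), link(a,a)
round 1: derive path(f) via R2 from link(f,d), link(d,a)
round 1: derive path(g) via R2 from link(g,f), link(f,d)
round 1: derive path(i) via R2 from link(i,a), link(a,a)
round 1: derive path(j) via R2 from link(j,j), link(j,j)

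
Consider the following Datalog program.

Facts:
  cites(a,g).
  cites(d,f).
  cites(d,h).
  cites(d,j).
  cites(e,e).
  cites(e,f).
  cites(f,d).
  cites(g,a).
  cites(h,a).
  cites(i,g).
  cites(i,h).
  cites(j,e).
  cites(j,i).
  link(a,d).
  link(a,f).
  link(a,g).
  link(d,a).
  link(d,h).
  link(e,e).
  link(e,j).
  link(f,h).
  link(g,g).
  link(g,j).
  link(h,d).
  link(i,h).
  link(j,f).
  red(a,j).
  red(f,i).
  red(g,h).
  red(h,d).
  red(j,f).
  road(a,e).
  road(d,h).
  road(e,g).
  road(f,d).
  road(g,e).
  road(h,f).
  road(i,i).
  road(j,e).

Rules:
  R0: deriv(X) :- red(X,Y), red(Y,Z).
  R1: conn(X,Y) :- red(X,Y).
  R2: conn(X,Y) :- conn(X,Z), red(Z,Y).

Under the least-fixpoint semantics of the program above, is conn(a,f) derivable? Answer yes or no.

yes

round 1: derive conn(a,j) via R1 from red(a,j)
round 1: derive conn(f,i) via R1 from red(f,i)
round 1: derive conn(g,h) via R1 from red(g,h)
round 1: derive conn(h,d) via R1 from red(h,d)
round 1: derive conn(j,f) via R1 from red(j,f)
round 2: derive conn(a,f) via R2 from conn(a,j), red(j,f)
round 2: derive conn(g,d) via R2 from conn(g,h), red(h,d)
round 2: derive conn(j,i) via R2 from conn(j,f), red(f,i)
round 3: derive conn(a,i) via R2 from conn(a,f), red(f,i)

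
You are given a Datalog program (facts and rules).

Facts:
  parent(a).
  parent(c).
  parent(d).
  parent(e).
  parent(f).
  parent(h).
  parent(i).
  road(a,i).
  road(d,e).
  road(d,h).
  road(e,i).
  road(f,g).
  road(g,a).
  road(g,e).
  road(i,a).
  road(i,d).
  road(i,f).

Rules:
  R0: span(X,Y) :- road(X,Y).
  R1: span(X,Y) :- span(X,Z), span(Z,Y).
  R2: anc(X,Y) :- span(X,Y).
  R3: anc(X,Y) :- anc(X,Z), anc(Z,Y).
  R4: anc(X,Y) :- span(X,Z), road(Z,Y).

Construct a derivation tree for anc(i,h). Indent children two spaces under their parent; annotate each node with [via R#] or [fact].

anc(i,h)  [via R4]
  span(i,d)  [via R0]
    road(i,d)  [fact]
  road(d,h)  [fact]

round 1: derive span(a,i) via R0 from road(a,i)
round 1: derive span(d,e) via R0 from road(d,e)
round 1: derive span(d,h) via R0 from road(d,h)
round 1: derive span(e,i) via R0 from road(e,i)
round 1: derive span(f,g) via R0 from road(f,g)
round 1: derive span(g,a) via R0 from road(g,a)
round 1: derive span(g,e) via R0 from road(g,e)
round 1: derive span(i,a) via R0 from road(i,a)
round 1: derive span(i,d) via R0 from road(i,d)
round 1: derive span(i,f) via R0 from road(i,f)
round 2: derive span(a,a) via R1 from span(a,i), span(i,a)
round 2: derive span(a,d) via R1 from span(a,i), span(i,d)
round 2: derive span(a,f) via R1 from span(a,i), span(i,f)
round 2: derive span(d,i) via R1 from span(d,e), span(e,i)
round 2: derive span(e,a) via R1 from span(e,i), span(i,a)
round 2: derive span(e,d) via R1 from span(e,i), span(i,d)
round 2: derive span(e,f) via R1 from span(e,i), span(i,f)
round 2: derive span(f,a) via R1 from span(f,g), span(g,a)
round 2: derive span(f,e) via R1 from span(f,g), span(g,e)
round 2: derive span(g,i) via R1 from span(g,a), span(a,i)
round 2: derive span(i,e) via R1 from span(i,d), span(d,e)
round 2: derive span(i,g) via R1 from span(i,f), span(f,g)
round 2: derive span(i,h) via R1 from span(i,d), span(d,h)
round 2: derive span(i,i) via R1 from span(i,a), span(a,i)
round 2: derive anc(a,i) via R2 from span(a,i)
round 2: derive anc(d,e) via R2 from span(d,e)
round 2: derive anc(d,h) via R2 from span(d,h)
round 2: derive anc(e,i) via R2 from span(e,i)
round 2: derive anc(f,g) via R2 from span(f,g)
round 2: derive anc(g,a) via R2 from span(g,a)
round 2: derive anc(g,e) via R2 from span(g,e)
round 2: derive anc(i,a) via R2 from span(i,a)
round 2: derive anc(i,d) via R2 from span(i,d)
round 2: derive anc(i,f) via R2 from span(i,f)
round 2: derive anc(a,a) via R4 from span(a,i), road(i,a)
round 2: derive anc(a,d) via R4 from span(a,i), road(i,d)
round 2: derive anc(a,f) via R4 from span(a,i), road(i,f)
round 2: derive anc(d,i) via R4 from span(d,e), road(e,i)
round 2: derive anc(e,a) via R4 from span(e,i), road(i,a)
round 2: derive anc(e,d) via R4 from span(e,i), road(i,d)
round 2: derive anc(e,f) via R4 from span(e,i), road(i,f)
round 2: derive anc(f,a) via R4 from span(f,g), road(g,a)
round 2: derive anc(f,e) via R4 from span(f,g), road(g,e)
round 2: derive anc(g,i) via R4 from span(g,a), road(a,i)
round 2: derive anc(i,e) via R4 from span(i,d), road(d,e)
round 2: derive anc(i,g) via R4 from span(i,f), road(f,g)
round 2: derive anc(i,h) via R4 from span(i,d), road(d,h)
round 2: derive anc(i,i) via R4 from span(i,a), road(a,i)
round 3: derive span(a,e) via R1 from span(a,d), span(d,e)
round 3: derive span(a,g) via R1 from span(a,f), span(f,g)
round 3: derive span(a,h) via R1 from span(a,d), span(d,h)
round 3: derive span(d,a) via R1 from span(d,e), span(e,a)
round 3: derive span(d,d) via R1 from span(d,e), span(e,d)
round 3: derive span(d,f) via R1 from span(d,e), span(e,f)
round 3: derive span(d,g) via R1 from span(d,i), span(i,g)
round 3: derive span(e,e) via R1 from span(e,d), span(d,e)
round 3: derive span(e,g) via R1 from span(e,f), span(f,g)
round 3: derive span(e,h) via R1 from span(e,d), span(d,h)
round 3: derive span(f,d) via R1 from span(f,a), span(a,d)
round 3: derive span(f,f) via R1 from span(f,a), span(a,f)
round 3: derive span(f,i) via R1 from span(f,a), span(a,i)
round 3: derive span(g,d) via R1 from span(g,a), span(a,d)
round 3: derive span(g,f) via R1 from span(g,a), span(a,f)
round 3: derive span(g,g) via R1 from span(g,i), span(i,g)
round 3: derive span(g,h) via R1 from span(g,i), span(i,h)
round 3: derive anc(a,e) via R3 from anc(a,d), anc(d,e)
round 3: derive anc(a,g) via R3 from anc(a,f), anc(f,g)
round 3: derive anc(a,h) via R3 from anc(a,d), anc(d,h)
round 3: derive anc(d,a) via R3 from anc(d,e), anc(e,a)
round 3: derive anc(d,d) via R3 from anc(d,e), anc(e,d)
round 3: derive anc(d,f) via R3 from anc(d,e), anc(e,f)
round 3: derive anc(d,g) via R3 from anc(d,i), anc(i,g)
round 3: derive anc(e,e) via R3 from anc(e,d), anc(d,e)
round 3: derive anc(e,g) via R3 from anc(e,f), anc(f,g)
round 3: derive anc(e,h) via R3 from anc(e,d), anc(d,h)
round 3: derive anc(f,d) via R3 from anc(f,a), anc(a,d)
round 3: derive anc(f,f) via R3 from anc(f,a), anc(a,f)
round 3: derive anc(f,i) via R3 from anc(f,a), anc(a,i)
round 3: derive anc(g,d) via R3 from anc(g,a), anc(a,d)
round 3: derive anc(g,f) via R3 from anc(g,a), anc(a,f)
round 3: derive anc(g,g) via R3 from anc(g,i), anc(i,g)
round 3: derive anc(g,h) via R3 from anc(g,i), anc(i,h)
round 4: derive span(f,h) via R1 from span(f,a), span(a,h)
round 4: derive anc(f,h) via R3 from anc(f,a), anc(a,h)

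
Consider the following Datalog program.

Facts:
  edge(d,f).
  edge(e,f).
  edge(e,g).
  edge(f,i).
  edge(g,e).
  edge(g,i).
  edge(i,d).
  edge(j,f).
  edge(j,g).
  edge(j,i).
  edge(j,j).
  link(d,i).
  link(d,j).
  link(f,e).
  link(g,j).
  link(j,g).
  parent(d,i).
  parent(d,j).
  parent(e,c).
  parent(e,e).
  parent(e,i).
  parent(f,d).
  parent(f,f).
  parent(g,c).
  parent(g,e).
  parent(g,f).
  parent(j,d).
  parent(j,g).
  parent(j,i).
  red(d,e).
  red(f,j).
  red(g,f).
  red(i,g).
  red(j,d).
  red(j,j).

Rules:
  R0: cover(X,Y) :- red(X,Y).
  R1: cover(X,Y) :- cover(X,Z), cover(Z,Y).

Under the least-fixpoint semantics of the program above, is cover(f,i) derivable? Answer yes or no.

no

round 1: derive cover(d,e) via R0 from red(d,e)
round 1: derive cover(f,j) via R0 from red(f,j)
round 1: derive cover(g,f) via R0 from red(g,f)
round 1: derive cover(i,g) via R0 from red(i,g)
round 1: derive cover(j,d) via R0 from red(j,d)
round 1: derive cover(j,j) via R0 from red(j,j)
round 2: derive cover(f,d) via R1 from cover(f,j), cover(j,d)
round 2: derive cover(g,j) via R1 from cover(g,f), cover(f,j)
round 2: derive cover(i,f) via R1 from cover(i,g), cover(g,f)
round 2: derive cover(j,e) via R1 from cover(j,d), cover(d,e)
round 3: derive cover(f,e) via R1 from cover(f,d), cover(d,e)
round 3: derive cover(g,d) via R1 from cover(g,f), cover(f,d)
round 3: derive cover(g,e) via R1 from cover(g,j), cover(j,e)
round 3: derive cover(i,d) via R1 from cover(i,f), cover(f,d)
round 3: derive cover(i,j) via R1 from cover(i,f), cover(f,j)
round 4: derive cover(i,e) via R1 from cover(i,d), cover(d,e)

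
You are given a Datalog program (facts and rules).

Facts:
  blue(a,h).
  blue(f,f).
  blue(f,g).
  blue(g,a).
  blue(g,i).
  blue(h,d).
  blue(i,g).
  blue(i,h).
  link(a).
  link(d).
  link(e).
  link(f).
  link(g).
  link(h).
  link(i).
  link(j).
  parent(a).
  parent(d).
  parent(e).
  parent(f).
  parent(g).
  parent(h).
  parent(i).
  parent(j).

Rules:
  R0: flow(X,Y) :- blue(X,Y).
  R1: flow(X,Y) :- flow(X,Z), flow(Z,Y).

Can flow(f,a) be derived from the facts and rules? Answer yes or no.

round 1: derive flow(a,h) via R0 from blue(a,h)
round 1: derive flow(f,f) via R0 from blue(f,f)
round 1: derive flow(f,g) via R0 from blue(f,g)
round 1: derive flow(g,a) via R0 from blue(g,a)
round 1: derive flow(g,i) via R0 from blue(g,i)
round 1: derive flow(h,d) via R0 from blue(h,d)
round 1: derive flow(i,g) via R0 from blue(i,g)
round 1: derive flow(i,h) via R0 from blue(i,h)
round 2: derive flow(a,d) via R1 from flow(a,h), flow(h,d)
round 2: derive flow(f,a) via R1 from flow(f,g), flow(g,a)
round 2: derive flow(f,i) via R1 from flow(f,g), flow(g,i)
round 2: derive flow(g,g) via R1 from flow(g,i), flow(i,g)
round 2: derive flow(g,h) via R1 from flow(g,a), flow(a,h)
round 2: derive flow(i,a) via R1 from flow(i,g), flow(g,a)
round 2: derive flow(i,d) via R1 from flow(i,h), flow(h,d)
round 2: derive flow(i,i) via R1 from flow(i,g), flow(g,i)
round 3: derive flow(f,d) via R1 from flow(f,a), flow(a,d)
round 3: derive flow(f,h) via R1 from flow(f,a), flow(a,h)
round 3: derive flow(g,d) via R1 from flow(g,a), flow(a,d)

yes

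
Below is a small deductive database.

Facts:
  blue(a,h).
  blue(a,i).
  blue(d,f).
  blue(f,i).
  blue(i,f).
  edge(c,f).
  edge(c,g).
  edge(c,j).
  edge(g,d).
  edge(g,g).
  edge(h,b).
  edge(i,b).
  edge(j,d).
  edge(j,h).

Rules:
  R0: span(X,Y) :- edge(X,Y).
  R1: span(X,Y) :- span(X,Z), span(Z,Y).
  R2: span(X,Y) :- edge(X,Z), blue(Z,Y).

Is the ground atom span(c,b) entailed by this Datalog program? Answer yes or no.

round 1: derive span(c,f) via R0 from edge(c,f)
round 1: derive span(c,g) via R0 from edge(c,g)
round 1: derive span(c,j) via R0 from edge(c,j)
round 1: derive span(g,d) via R0 from edge(g,d)
round 1: derive span(g,g) via R0 from edge(g,g)
round 1: derive span(h,b) via R0 from edge(h,b)
round 1: derive span(i,b) via R0 from edge(i,b)
round 1: derive span(j,d) via R0 from edge(j,d)
round 1: derive span(j,h) via R0 from edge(j,h)
round 1: derive span(c,i) via R2 from edge(c,f), blue(f,i)
round 1: derive span(g,f) via R2 from edge(g,d), blue(d,f)
round 1: derive span(j,f) via R2 from edge(j,d), blue(d,f)
round 2: derive span(c,b) via R1 from span(c,i), span(i,b)
round 2: derive span(c,d) via R1 from span(c,g), span(g,d)
round 2: derive span(c,h) via R1 from span(c,j), span(j,h)
round 2: derive span(j,b) via R1 from span(j,h), span(h,b)

yes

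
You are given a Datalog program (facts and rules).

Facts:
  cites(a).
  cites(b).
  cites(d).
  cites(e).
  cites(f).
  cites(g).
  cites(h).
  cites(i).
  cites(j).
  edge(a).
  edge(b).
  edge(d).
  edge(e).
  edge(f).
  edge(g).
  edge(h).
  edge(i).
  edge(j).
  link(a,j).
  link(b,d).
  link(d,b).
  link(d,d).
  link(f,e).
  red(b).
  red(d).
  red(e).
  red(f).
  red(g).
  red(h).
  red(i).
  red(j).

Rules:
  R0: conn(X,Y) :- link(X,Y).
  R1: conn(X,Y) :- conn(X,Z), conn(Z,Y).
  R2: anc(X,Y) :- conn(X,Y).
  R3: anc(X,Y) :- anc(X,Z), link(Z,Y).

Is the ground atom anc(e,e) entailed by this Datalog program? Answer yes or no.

round 1: derive conn(a,j) via R0 from link(a,j)
round 1: derive conn(b,d) via R0 from link(b,d)
round 1: derive conn(d,b) via R0 from link(d,b)
round 1: derive conn(d,d) via R0 from link(d,d)
round 1: derive conn(f,e) via R0 from link(f,e)
round 2: derive conn(b,b) via R1 from conn(b,d), conn(d,b)
round 2: derive anc(a,j) via R2 from conn(a,j)
round 2: derive anc(b,d) via R2 from conn(b,d)
round 2: derive anc(d,b) via R2 from conn(d,b)
round 2: derive anc(d,d) via R2 from conn(d,d)
round 2: derive anc(f,e) via R2 from conn(f,e)
round 3: derive anc(b,b) via R2 from conn(b,b)

no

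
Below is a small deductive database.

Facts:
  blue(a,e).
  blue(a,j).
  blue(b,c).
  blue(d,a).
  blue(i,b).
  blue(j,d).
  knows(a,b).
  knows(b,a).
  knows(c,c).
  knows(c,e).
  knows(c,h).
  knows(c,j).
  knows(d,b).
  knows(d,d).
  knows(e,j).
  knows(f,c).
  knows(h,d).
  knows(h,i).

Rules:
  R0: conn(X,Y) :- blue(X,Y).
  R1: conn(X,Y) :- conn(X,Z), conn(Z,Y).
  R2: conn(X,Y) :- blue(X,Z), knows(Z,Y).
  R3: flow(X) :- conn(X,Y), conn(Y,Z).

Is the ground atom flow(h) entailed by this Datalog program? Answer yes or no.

round 1: derive conn(a,e) via R0 from blue(a,e)
round 1: derive conn(a,j) via R0 from blue(a,j)
round 1: derive conn(b,c) via R0 from blue(b,c)
round 1: derive conn(d,a) via R0 from blue(d,a)
round 1: derive conn(i,b) via R0 from blue(i,b)
round 1: derive conn(j,d) via R0 from blue(j,d)
round 1: derive conn(b,e) via R2 from blue(b,c), knows(c,e)
round 1: derive conn(b,h) via R2 from blue(b,c), knows(c,h)
round 1: derive conn(b,j) via R2 from blue(b,c), knows(c,j)
round 1: derive conn(d,b) via R2 from blue(d,a), knows(a,b)
round 1: derive conn(i,a) via R2 from blue(i,b), knows(b,a)
round 1: derive conn(j,b) via R2 from blue(j,d), knows(d,b)
round 2: derive conn(a,b) via R1 from conn(a,j), conn(j,b)
round 2: derive conn(a,d) via R1 from conn(a,j), conn(j,d)
round 2: derive conn(b,b) via R1 from conn(b,j), conn(j,b)
round 2: derive conn(b,d) via R1 from conn(b,j), conn(j,d)
round 2: derive conn(d,c) via R1 from conn(d,b), conn(b,c)
round 2: derive conn(d,e) via R1 from conn(d,a), conn(a,e)
round 2: derive conn(d,h) via R1 from conn(d,b), conn(b,h)
round 2: derive conn(d,j) via R1 from conn(d,a), conn(a,j)
round 2: derive conn(i,c) via R1 from conn(i,b), conn(b,c)
round 2: derive conn(i,e) via R1 from conn(i,a), conn(a,e)
round 2: derive conn(i,h) via R1 from conn(i,b), conn(b,h)
round 2: derive conn(i,j) via R1 from conn(i,a), conn(a,j)
round 2: derive conn(j,a) via R1 from conn(j,d), conn(d,a)
round 2: derive conn(j,c) via R1 from conn(j,b), conn(b,c)
round 2: derive conn(j,e) via R1 from conn(j,b), conn(b,e)
round 2: derive conn(j,h) via R1 from conn(j,b), conn(b,h)
round 2: derive conn(j,j) via R1 from conn(j,b), conn(b,j)
round 2: derive flow(a) via R3 from conn(a,j), conn(j,b)
round 2: derive flow(b) via R3 from conn(b,j), conn(j,b)
round 2: derive flow(d) via R3 from conn(d,a), conn(a,e)
round 2: derive flow(i) via R3 from conn(i,a), conn(a,e)
round 2: derive flow(j) via R3 from conn(j,b), conn(b,c)
round 3: derive conn(a,a) via R1 from conn(a,d), conn(d,a)
round 3: derive conn(a,c) via R1 from conn(a,b), conn(b,c)
round 3: derive conn(a,h) via R1 from conn(a,b), conn(b,h)
round 3: derive conn(b,a) via R1 from conn(b,d), conn(d,a)
round 3: derive conn(d,d) via R1 from conn(d,a), conn(a,d)
round 3: derive conn(i,d) via R1 from conn(i,a), conn(a,d)

no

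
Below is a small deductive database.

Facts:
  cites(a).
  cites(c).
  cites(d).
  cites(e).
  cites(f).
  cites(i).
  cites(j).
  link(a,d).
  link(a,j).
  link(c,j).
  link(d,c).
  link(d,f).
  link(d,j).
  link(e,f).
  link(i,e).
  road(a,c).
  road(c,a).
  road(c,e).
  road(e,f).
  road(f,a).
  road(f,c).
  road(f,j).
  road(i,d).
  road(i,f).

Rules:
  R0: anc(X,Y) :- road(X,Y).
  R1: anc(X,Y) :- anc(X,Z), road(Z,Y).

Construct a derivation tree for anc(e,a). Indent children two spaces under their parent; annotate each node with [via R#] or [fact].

round 1: derive anc(a,c) via R0 from road(a,c)
round 1: derive anc(c,a) via R0 from road(c,a)
round 1: derive anc(c,e) via R0 from road(c,e)
round 1: derive anc(e,f) via R0 from road(e,f)
round 1: derive anc(f,a) via R0 from road(f,a)
round 1: derive anc(f,c) via R0 from road(f,c)
round 1: derive anc(f,j) via R0 from road(f,j)
round 1: derive anc(i,d) via R0 from road(i,d)
round 1: derive anc(i,f) via R0 from road(i,f)
round 2: derive anc(a,a) via R1 from anc(a,c), road(c,a)
round 2: derive anc(a,e) via R1 from anc(a,c), road(c,e)
round 2: derive anc(c,c) via R1 from anc(c,a), road(a,c)
round 2: derive anc(c,f) via R1 from anc(c,e), road(e,f)
round 2: derive anc(e,a) via R1 from anc(e,f), road(f,a)
round 2: derive anc(e,c) via R1 from anc(e,f), road(f,c)
round 2: derive anc(e,j) via R1 from anc(e,f), road(f,j)
round 2: derive anc(f,e) via R1 from anc(f,c), road(c,e)
round 2: derive anc(i,a) via R1 from anc(i,f), road(f,a)
round 2: derive anc(i,c) via R1 from anc(i,f), road(f,c)
round 2: derive anc(i,j) via R1 from anc(i,f), road(f,j)
round 3: derive anc(a,f) via R1 from anc(a,e), road(e,f)
round 3: derive anc(c,j) via R1 from anc(c,f), road(f,j)
round 3: derive anc(e,e) via R1 from anc(e,c), road(c,e)
round 3: derive anc(f,f) via R1 from anc(f,e), road(e,f)
round 3: derive anc(i,e) via R1 from anc(i,c), road(c,e)
round 4: derive anc(a,j) via R1 from anc(a,f), road(f,j)

anc(e,a)  [via R1]
  anc(e,f)  [via R0]
    road(e,f)  [fact]
  road(f,a)  [fact]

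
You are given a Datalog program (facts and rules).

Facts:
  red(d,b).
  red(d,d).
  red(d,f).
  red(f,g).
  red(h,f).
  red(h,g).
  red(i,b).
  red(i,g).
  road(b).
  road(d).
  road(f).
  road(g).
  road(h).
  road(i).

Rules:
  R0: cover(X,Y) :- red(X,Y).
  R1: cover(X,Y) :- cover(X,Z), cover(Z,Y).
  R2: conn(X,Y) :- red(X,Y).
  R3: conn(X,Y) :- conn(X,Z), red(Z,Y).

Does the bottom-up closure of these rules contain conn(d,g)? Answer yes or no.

yes

round 1: derive conn(d,b) via R2 from red(d,b)
round 1: derive conn(d,d) via R2 from red(d,d)
round 1: derive conn(d,f) via R2 from red(d,f)
round 1: derive conn(f,g) via R2 from red(f,g)
round 1: derive conn(h,f) via R2 from red(h,f)
round 1: derive conn(h,g) via R2 from red(h,g)
round 1: derive conn(i,b) via R2 from red(i,b)
round 1: derive conn(i,g) via R2 from red(i,g)
round 2: derive conn(d,g) via R3 from conn(d,f), red(f,g)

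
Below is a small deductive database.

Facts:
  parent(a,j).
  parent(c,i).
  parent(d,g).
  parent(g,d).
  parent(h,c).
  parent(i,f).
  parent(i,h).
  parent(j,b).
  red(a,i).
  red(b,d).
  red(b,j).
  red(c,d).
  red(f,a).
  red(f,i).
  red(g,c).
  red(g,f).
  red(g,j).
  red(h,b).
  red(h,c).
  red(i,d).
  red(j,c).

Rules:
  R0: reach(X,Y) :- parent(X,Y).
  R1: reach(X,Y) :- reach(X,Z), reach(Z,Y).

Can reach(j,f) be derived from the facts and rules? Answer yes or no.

no

round 1: derive reach(a,j) via R0 from parent(a,j)
round 1: derive reach(c,i) via R0 from parent(c,i)
round 1: derive reach(d,g) via R0 from parent(d,g)
round 1: derive reach(g,d) via R0 from parent(g,d)
round 1: derive reach(h,c) via R0 from parent(h,c)
round 1: derive reach(i,f) via R0 from parent(i,f)
round 1: derive reach(i,h) via R0 from parent(i,h)
round 1: derive reach(j,b) via R0 from parent(j,b)
round 2: derive reach(a,b) via R1 from reach(a,j), reach(j,b)
round 2: derive reach(c,f) via R1 from reach(c,i), reach(i,f)
round 2: derive reach(c,h) via R1 from reach(c,i), reach(i,h)
round 2: derive reach(d,d) via R1 from reach(d,g), reach(g,d)
round 2: derive reach(g,g) via R1 from reach(g,d), reach(d,g)
round 2: derive reach(h,i) via R1 from reach(h,c), reach(c,i)
round 2: derive reach(i,c) via R1 from reach(i,h), reach(h,c)
round 3: derive reach(c,c) via R1 from reach(c,h), reach(h,c)
round 3: derive reach(h,f) via R1 from reach(h,c), reach(c,f)
round 3: derive reach(h,h) via R1 from reach(h,c), reach(c,h)
round 3: derive reach(i,i) via R1 from reach(i,c), reach(c,i)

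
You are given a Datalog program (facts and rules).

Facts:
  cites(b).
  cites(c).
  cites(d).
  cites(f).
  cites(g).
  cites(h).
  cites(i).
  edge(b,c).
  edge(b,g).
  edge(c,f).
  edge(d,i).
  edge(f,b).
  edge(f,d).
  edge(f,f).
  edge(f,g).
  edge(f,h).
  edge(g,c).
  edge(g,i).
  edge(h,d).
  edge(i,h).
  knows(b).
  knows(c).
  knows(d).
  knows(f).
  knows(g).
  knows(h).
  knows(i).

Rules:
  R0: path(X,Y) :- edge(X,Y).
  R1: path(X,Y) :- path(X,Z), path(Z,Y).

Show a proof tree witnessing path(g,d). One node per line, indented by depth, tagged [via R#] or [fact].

path(g,d)  [via R1]
  path(g,c)  [via R0]
    edge(g,c)  [fact]
  path(c,d)  [via R1]
    path(c,f)  [via R0]
      edge(c,f)  [fact]
    path(f,d)  [via R0]
      edge(f,d)  [fact]

round 1: derive path(b,c) via R0 from edge(b,c)
round 1: derive path(b,g) via R0 from edge(b,g)
round 1: derive path(c,f) via R0 from edge(c,f)
round 1: derive path(d,i) via R0 from edge(d,i)
round 1: derive path(f,b) via R0 from edge(f,b)
round 1: derive path(f,d) via R0 from edge(f,d)
round 1: derive path(f,f) via R0 from edge(f,f)
round 1: derive path(f,g) via R0 from edge(f,g)
round 1: derive path(f,h) via R0 from edge(f,h)
round 1: derive path(g,c) via R0 from edge(g,c)
round 1: derive path(g,i) via R0 from edge(g,i)
round 1: derive path(h,d) via R0 from edge(h,d)
round 1: derive path(i,h) via R0 from edge(i,h)
round 2: derive path(b,f) via R1 from path(b,c), path(c,f)
round 2: derive path(b,i) via R1 from path(b,g), path(g,i)
round 2: derive path(c,b) via R1 from path(c,f), path(f,b)
round 2: derive path(c,d) via R1 from path(c,f), path(f,d)
round 2: derive path(c,g) via R1 from path(c,f), path(f,g)
round 2: derive path(c,h) via R1 from path(c,f), path(f,h)
round 2: derive path(d,h) via R1 from path(d,i), path(i,h)
round 2: derive path(f,c) via R1 from path(f,b), path(b,c)
round 2: derive path(f,i) via R1 from path(f,d), path(d,i)
round 2: derive path(g,f) via R1 from path(g,c), path(c,f)
round 2: derive path(g,h) via R1 from path(g,i), path(i,h)
round 2: derive path(h,i) via R1 from path(h,d), path(d,i)
round 2: derive path(i,d) via R1 from path(i,h), path(h,d)
round 3: derive path(b,b) via R1 from path(b,c), path(c,b)
round 3: derive path(b,d) via R1 from path(b,c), path(c,d)
round 3: derive path(b,h) via R1 from path(b,c), path(c,h)
round 3: derive path(c,c) via R1 from path(c,b), path(b,c)
round 3: derive path(c,i) via R1 from path(c,b), path(b,i)
round 3: derive path(d,d) via R1 from path(d,h), path(h,d)
round 3: derive path(g,b) via R1 from path(g,c), path(c,b)
round 3: derive path(g,d) via R1 from path(g,c), path(c,d)
round 3: derive path(g,g) via R1 from path(g,c), path(c,g)
round 3: derive path(h,h) via R1 from path(h,d), path(d,h)
round 3: derive path(i,i) via R1 from path(i,d), path(d,i)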